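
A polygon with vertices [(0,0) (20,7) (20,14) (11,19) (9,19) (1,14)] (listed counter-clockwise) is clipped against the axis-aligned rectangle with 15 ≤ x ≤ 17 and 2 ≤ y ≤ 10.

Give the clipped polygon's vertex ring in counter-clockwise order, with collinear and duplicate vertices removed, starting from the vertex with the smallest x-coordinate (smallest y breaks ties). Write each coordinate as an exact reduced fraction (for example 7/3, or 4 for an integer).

Clipped polygon: [(15,21/4) (17,119/20) (17,10) (15,10)]

1. After x ≥ 15: [(15,21/4) (20,7) (20,14) (15,151/9)]
2. After x ≤ 17: [(15,21/4) (17,119/20) (17,47/3) (15,151/9)]
3. After y ≥ 2: [(15,21/4) (17,119/20) (17,47/3) (15,151/9)]
4. After y ≤ 10: [(15,10) (15,21/4) (17,119/20) (17,10)]
5. Canonical ring: [(15,21/4) (17,119/20) (17,10) (15,10)]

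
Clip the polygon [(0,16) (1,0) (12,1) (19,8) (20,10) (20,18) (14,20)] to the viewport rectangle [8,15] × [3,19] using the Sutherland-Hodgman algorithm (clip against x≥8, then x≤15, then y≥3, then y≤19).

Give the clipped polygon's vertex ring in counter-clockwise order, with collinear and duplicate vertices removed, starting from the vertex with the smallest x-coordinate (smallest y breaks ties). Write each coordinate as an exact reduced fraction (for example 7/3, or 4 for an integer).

1. After x ≥ 8: [(8,128/7) (8,7/11) (12,1) (19,8) (20,10) (20,18) (14,20)]
2. After x ≤ 15: [(8,128/7) (8,7/11) (12,1) (15,4) (15,59/3) (14,20)]
3. After y ≥ 3: [(8,128/7) (8,3) (14,3) (15,4) (15,59/3) (14,20)]
4. After y ≤ 19: [(21/2,19) (8,128/7) (8,3) (14,3) (15,4) (15,19)]
5. Canonical ring: [(8,3) (14,3) (15,4) (15,19) (21/2,19) (8,128/7)]

Clipped polygon: [(8,3) (14,3) (15,4) (15,19) (21/2,19) (8,128/7)]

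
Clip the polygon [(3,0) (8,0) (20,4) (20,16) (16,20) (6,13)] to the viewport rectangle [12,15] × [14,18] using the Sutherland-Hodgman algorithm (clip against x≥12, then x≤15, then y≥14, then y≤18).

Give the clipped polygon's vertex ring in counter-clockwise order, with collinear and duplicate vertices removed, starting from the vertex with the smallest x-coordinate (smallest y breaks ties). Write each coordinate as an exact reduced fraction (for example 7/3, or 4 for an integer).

Clipped polygon: [(12,14) (15,14) (15,18) (92/7,18) (12,86/5)]

1. After x ≥ 12: [(12,4/3) (20,4) (20,16) (16,20) (12,86/5)]
2. After x ≤ 15: [(12,4/3) (15,7/3) (15,193/10) (12,86/5)]
3. After y ≥ 14: [(12,14) (15,14) (15,193/10) (12,86/5)]
4. After y ≤ 18: [(12,14) (15,14) (15,18) (92/7,18) (12,86/5)]
5. Canonical ring: [(12,14) (15,14) (15,18) (92/7,18) (12,86/5)]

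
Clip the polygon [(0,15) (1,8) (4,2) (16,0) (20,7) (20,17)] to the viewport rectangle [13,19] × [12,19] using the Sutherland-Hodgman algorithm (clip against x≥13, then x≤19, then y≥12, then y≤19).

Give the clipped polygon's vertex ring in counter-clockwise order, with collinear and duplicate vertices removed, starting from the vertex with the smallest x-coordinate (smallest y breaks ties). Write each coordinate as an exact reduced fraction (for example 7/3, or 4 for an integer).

Clipped polygon: [(13,12) (19,12) (19,169/10) (13,163/10)]

1. After x ≥ 13: [(13,163/10) (13,1/2) (16,0) (20,7) (20,17)]
2. After x ≤ 19: [(19,169/10) (13,163/10) (13,1/2) (16,0) (19,21/4)]
3. After y ≥ 12: [(19,12) (19,169/10) (13,163/10) (13,12)]
4. After y ≤ 19: [(19,12) (19,169/10) (13,163/10) (13,12)]
5. Canonical ring: [(13,12) (19,12) (19,169/10) (13,163/10)]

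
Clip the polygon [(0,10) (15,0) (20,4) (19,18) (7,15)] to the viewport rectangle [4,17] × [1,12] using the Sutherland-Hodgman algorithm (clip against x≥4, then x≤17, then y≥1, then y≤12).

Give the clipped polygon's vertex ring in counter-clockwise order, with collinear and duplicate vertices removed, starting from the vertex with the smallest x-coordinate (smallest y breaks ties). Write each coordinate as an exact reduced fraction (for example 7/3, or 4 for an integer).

1. After x ≥ 4: [(4,90/7) (4,22/3) (15,0) (20,4) (19,18) (7,15)]
2. After x ≤ 17: [(4,90/7) (4,22/3) (15,0) (17,8/5) (17,35/2) (7,15)]
3. After y ≥ 1: [(4,90/7) (4,22/3) (27/2,1) (65/4,1) (17,8/5) (17,35/2) (7,15)]
4. After y ≤ 12: [(4,12) (4,22/3) (27/2,1) (65/4,1) (17,8/5) (17,12)]
5. Canonical ring: [(4,22/3) (27/2,1) (65/4,1) (17,8/5) (17,12) (4,12)]

Clipped polygon: [(4,22/3) (27/2,1) (65/4,1) (17,8/5) (17,12) (4,12)]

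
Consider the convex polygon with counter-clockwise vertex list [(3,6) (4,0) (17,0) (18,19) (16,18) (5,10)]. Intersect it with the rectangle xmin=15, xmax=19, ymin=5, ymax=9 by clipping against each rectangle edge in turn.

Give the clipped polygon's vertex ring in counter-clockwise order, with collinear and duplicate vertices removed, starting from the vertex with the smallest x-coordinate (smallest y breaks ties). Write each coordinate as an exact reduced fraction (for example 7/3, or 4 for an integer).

Clipped polygon: [(15,5) (328/19,5) (332/19,9) (15,9)]

1. After x ≥ 15: [(15,0) (17,0) (18,19) (16,18) (15,190/11)]
2. After x ≤ 19: [(15,0) (17,0) (18,19) (16,18) (15,190/11)]
3. After y ≥ 5: [(15,5) (328/19,5) (18,19) (16,18) (15,190/11)]
4. After y ≤ 9: [(15,9) (15,5) (328/19,5) (332/19,9)]
5. Canonical ring: [(15,5) (328/19,5) (332/19,9) (15,9)]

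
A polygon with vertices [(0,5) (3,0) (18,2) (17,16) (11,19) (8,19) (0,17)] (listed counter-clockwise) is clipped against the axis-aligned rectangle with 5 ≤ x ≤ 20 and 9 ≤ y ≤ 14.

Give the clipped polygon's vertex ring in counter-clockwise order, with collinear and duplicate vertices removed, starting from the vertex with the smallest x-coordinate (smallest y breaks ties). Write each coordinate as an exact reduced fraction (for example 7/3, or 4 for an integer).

1. After x ≥ 5: [(5,4/15) (18,2) (17,16) (11,19) (8,19) (5,73/4)]
2. After x ≤ 20: [(5,4/15) (18,2) (17,16) (11,19) (8,19) (5,73/4)]
3. After y ≥ 9: [(5,9) (35/2,9) (17,16) (11,19) (8,19) (5,73/4)]
4. After y ≤ 14: [(5,14) (5,9) (35/2,9) (120/7,14)]
5. Canonical ring: [(5,9) (35/2,9) (120/7,14) (5,14)]

Clipped polygon: [(5,9) (35/2,9) (120/7,14) (5,14)]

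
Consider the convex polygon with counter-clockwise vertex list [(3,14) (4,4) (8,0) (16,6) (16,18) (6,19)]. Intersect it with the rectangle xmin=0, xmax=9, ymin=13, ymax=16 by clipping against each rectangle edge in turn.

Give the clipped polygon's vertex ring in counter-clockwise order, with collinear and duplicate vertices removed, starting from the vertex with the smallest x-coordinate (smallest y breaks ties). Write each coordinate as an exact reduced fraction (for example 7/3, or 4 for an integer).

1. After x ≥ 0: [(3,14) (4,4) (8,0) (16,6) (16,18) (6,19)]
2. After x ≤ 9: [(3,14) (4,4) (8,0) (9,3/4) (9,187/10) (6,19)]
3. After y ≥ 13: [(3,14) (31/10,13) (9,13) (9,187/10) (6,19)]
4. After y ≤ 16: [(21/5,16) (3,14) (31/10,13) (9,13) (9,16)]
5. Canonical ring: [(3,14) (31/10,13) (9,13) (9,16) (21/5,16)]

Clipped polygon: [(3,14) (31/10,13) (9,13) (9,16) (21/5,16)]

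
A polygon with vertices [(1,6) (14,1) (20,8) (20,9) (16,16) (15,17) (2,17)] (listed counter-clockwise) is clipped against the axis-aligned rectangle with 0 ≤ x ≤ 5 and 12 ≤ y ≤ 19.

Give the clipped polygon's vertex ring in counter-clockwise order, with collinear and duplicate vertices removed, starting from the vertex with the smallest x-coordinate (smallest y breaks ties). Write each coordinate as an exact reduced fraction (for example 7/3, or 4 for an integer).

Clipped polygon: [(17/11,12) (5,12) (5,17) (2,17)]

1. After x ≥ 0: [(1,6) (14,1) (20,8) (20,9) (16,16) (15,17) (2,17)]
2. After x ≤ 5: [(1,6) (5,58/13) (5,17) (2,17)]
3. After y ≥ 12: [(17/11,12) (5,12) (5,17) (2,17)]
4. After y ≤ 19: [(17/11,12) (5,12) (5,17) (2,17)]
5. Canonical ring: [(17/11,12) (5,12) (5,17) (2,17)]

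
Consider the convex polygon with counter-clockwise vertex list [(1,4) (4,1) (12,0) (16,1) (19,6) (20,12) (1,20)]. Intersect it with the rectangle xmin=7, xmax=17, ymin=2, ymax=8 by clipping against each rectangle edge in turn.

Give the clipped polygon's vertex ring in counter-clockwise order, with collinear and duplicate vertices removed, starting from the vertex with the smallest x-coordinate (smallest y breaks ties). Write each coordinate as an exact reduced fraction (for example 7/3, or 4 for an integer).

1. After x ≥ 7: [(7,5/8) (12,0) (16,1) (19,6) (20,12) (7,332/19)]
2. After x ≤ 17: [(7,5/8) (12,0) (16,1) (17,8/3) (17,252/19) (7,332/19)]
3. After y ≥ 2: [(7,2) (83/5,2) (17,8/3) (17,252/19) (7,332/19)]
4. After y ≤ 8: [(7,8) (7,2) (83/5,2) (17,8/3) (17,8)]
5. Canonical ring: [(7,2) (83/5,2) (17,8/3) (17,8) (7,8)]

Clipped polygon: [(7,2) (83/5,2) (17,8/3) (17,8) (7,8)]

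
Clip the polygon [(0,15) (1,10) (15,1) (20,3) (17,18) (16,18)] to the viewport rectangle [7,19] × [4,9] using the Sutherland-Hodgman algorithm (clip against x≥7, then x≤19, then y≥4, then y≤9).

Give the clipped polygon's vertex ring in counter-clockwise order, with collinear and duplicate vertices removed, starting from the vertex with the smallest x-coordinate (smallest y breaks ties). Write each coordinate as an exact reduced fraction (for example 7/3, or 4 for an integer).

Clipped polygon: [(7,43/7) (31/3,4) (19,4) (19,8) (94/5,9) (7,9)]

1. After x ≥ 7: [(7,261/16) (7,43/7) (15,1) (20,3) (17,18) (16,18)]
2. After x ≤ 19: [(7,261/16) (7,43/7) (15,1) (19,13/5) (19,8) (17,18) (16,18)]
3. After y ≥ 4: [(7,261/16) (7,43/7) (31/3,4) (19,4) (19,8) (17,18) (16,18)]
4. After y ≤ 9: [(7,9) (7,43/7) (31/3,4) (19,4) (19,8) (94/5,9)]
5. Canonical ring: [(7,43/7) (31/3,4) (19,4) (19,8) (94/5,9) (7,9)]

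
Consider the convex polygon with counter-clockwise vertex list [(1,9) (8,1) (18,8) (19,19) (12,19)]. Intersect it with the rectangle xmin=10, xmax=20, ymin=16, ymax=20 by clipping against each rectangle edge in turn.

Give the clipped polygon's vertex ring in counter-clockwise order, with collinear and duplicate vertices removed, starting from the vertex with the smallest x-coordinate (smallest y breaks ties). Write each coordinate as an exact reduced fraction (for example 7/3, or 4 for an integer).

Clipped polygon: [(10,16) (206/11,16) (19,19) (12,19) (10,189/11)]

1. After x ≥ 10: [(10,189/11) (10,12/5) (18,8) (19,19) (12,19)]
2. After x ≤ 20: [(10,189/11) (10,12/5) (18,8) (19,19) (12,19)]
3. After y ≥ 16: [(10,189/11) (10,16) (206/11,16) (19,19) (12,19)]
4. After y ≤ 20: [(10,189/11) (10,16) (206/11,16) (19,19) (12,19)]
5. Canonical ring: [(10,16) (206/11,16) (19,19) (12,19) (10,189/11)]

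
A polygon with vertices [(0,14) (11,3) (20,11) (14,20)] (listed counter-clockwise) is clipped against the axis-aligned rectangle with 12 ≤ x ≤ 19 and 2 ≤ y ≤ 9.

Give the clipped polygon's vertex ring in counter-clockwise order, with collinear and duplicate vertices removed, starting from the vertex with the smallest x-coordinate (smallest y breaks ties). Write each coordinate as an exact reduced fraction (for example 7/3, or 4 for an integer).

Clipped polygon: [(12,35/9) (71/4,9) (12,9)]

1. After x ≥ 12: [(12,134/7) (12,35/9) (20,11) (14,20)]
2. After x ≤ 19: [(12,134/7) (12,35/9) (19,91/9) (19,25/2) (14,20)]
3. After y ≥ 2: [(12,134/7) (12,35/9) (19,91/9) (19,25/2) (14,20)]
4. After y ≤ 9: [(12,9) (12,35/9) (71/4,9)]
5. Canonical ring: [(12,35/9) (71/4,9) (12,9)]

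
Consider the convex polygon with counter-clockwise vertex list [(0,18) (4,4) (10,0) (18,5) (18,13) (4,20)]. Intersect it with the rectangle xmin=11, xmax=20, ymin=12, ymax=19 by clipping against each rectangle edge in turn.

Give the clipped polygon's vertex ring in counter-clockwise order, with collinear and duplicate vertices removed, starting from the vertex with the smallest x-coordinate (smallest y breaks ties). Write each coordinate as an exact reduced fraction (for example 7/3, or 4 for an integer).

Clipped polygon: [(11,12) (18,12) (18,13) (11,33/2)]

1. After x ≥ 11: [(11,5/8) (18,5) (18,13) (11,33/2)]
2. After x ≤ 20: [(11,5/8) (18,5) (18,13) (11,33/2)]
3. After y ≥ 12: [(11,12) (18,12) (18,13) (11,33/2)]
4. After y ≤ 19: [(11,12) (18,12) (18,13) (11,33/2)]
5. Canonical ring: [(11,12) (18,12) (18,13) (11,33/2)]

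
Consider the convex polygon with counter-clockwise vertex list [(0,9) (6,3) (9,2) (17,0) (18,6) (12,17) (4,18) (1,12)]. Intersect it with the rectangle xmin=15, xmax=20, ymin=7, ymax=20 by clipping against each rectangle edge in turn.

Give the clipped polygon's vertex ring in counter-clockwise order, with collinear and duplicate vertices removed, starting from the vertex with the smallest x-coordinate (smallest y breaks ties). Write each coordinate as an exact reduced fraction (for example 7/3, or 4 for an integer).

1. After x ≥ 15: [(15,1/2) (17,0) (18,6) (15,23/2)]
2. After x ≤ 20: [(15,1/2) (17,0) (18,6) (15,23/2)]
3. After y ≥ 7: [(15,7) (192/11,7) (15,23/2)]
4. After y ≤ 20: [(15,7) (192/11,7) (15,23/2)]
5. Canonical ring: [(15,7) (192/11,7) (15,23/2)]

Clipped polygon: [(15,7) (192/11,7) (15,23/2)]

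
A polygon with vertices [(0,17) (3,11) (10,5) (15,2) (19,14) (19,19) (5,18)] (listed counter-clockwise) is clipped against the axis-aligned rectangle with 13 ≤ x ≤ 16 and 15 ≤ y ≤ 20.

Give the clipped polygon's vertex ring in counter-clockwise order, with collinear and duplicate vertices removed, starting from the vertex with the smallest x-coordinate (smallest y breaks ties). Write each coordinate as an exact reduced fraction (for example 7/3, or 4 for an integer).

Clipped polygon: [(13,15) (16,15) (16,263/14) (13,130/7)]

1. After x ≥ 13: [(13,16/5) (15,2) (19,14) (19,19) (13,130/7)]
2. After x ≤ 16: [(13,16/5) (15,2) (16,5) (16,263/14) (13,130/7)]
3. After y ≥ 15: [(13,15) (16,15) (16,263/14) (13,130/7)]
4. After y ≤ 20: [(13,15) (16,15) (16,263/14) (13,130/7)]
5. Canonical ring: [(13,15) (16,15) (16,263/14) (13,130/7)]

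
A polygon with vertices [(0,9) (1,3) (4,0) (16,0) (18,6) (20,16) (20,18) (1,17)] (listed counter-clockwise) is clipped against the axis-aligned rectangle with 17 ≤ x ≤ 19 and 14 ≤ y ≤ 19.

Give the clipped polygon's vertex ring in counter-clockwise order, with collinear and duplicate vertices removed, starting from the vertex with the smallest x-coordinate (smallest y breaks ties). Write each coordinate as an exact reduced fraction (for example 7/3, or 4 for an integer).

1. After x ≥ 17: [(17,3) (18,6) (20,16) (20,18) (17,339/19)]
2. After x ≤ 19: [(17,3) (18,6) (19,11) (19,341/19) (17,339/19)]
3. After y ≥ 14: [(17,14) (19,14) (19,341/19) (17,339/19)]
4. After y ≤ 19: [(17,14) (19,14) (19,341/19) (17,339/19)]
5. Canonical ring: [(17,14) (19,14) (19,341/19) (17,339/19)]

Clipped polygon: [(17,14) (19,14) (19,341/19) (17,339/19)]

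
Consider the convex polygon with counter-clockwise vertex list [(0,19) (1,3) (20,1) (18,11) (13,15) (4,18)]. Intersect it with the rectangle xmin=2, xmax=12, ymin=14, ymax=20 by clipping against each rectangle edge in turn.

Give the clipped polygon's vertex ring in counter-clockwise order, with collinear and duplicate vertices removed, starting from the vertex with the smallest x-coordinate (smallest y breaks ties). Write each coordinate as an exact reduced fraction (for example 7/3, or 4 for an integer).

Clipped polygon: [(2,14) (12,14) (12,46/3) (4,18) (2,37/2)]

1. After x ≥ 2: [(2,37/2) (2,55/19) (20,1) (18,11) (13,15) (4,18)]
2. After x ≤ 12: [(2,37/2) (2,55/19) (12,35/19) (12,46/3) (4,18)]
3. After y ≥ 14: [(2,37/2) (2,14) (12,14) (12,46/3) (4,18)]
4. After y ≤ 20: [(2,37/2) (2,14) (12,14) (12,46/3) (4,18)]
5. Canonical ring: [(2,14) (12,14) (12,46/3) (4,18) (2,37/2)]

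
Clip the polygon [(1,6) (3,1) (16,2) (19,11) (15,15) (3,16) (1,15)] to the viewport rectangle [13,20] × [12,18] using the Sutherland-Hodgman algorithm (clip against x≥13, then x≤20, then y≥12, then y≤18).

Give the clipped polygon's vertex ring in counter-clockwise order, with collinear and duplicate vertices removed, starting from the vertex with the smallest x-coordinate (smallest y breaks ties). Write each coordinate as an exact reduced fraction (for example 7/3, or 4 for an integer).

Clipped polygon: [(13,12) (18,12) (15,15) (13,91/6)]

1. After x ≥ 13: [(13,23/13) (16,2) (19,11) (15,15) (13,91/6)]
2. After x ≤ 20: [(13,23/13) (16,2) (19,11) (15,15) (13,91/6)]
3. After y ≥ 12: [(13,12) (18,12) (15,15) (13,91/6)]
4. After y ≤ 18: [(13,12) (18,12) (15,15) (13,91/6)]
5. Canonical ring: [(13,12) (18,12) (15,15) (13,91/6)]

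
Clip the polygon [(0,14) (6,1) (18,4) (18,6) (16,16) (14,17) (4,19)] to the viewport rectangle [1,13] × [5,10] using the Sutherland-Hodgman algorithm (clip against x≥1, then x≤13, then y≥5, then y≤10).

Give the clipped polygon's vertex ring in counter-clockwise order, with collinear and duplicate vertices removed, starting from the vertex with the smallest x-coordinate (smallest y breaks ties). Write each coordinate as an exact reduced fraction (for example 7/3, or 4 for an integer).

1. After x ≥ 1: [(1,61/4) (1,71/6) (6,1) (18,4) (18,6) (16,16) (14,17) (4,19)]
2. After x ≤ 13: [(1,61/4) (1,71/6) (6,1) (13,11/4) (13,86/5) (4,19)]
3. After y ≥ 5: [(1,61/4) (1,71/6) (54/13,5) (13,5) (13,86/5) (4,19)]
4. After y ≤ 10: [(24/13,10) (54/13,5) (13,5) (13,10)]
5. Canonical ring: [(24/13,10) (54/13,5) (13,5) (13,10)]

Clipped polygon: [(24/13,10) (54/13,5) (13,5) (13,10)]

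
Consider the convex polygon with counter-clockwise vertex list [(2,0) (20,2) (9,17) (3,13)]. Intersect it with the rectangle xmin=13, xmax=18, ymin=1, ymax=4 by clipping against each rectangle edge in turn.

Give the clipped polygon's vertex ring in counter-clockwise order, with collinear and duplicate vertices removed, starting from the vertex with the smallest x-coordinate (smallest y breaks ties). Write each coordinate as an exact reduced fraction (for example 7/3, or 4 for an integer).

Clipped polygon: [(13,11/9) (18,16/9) (18,4) (13,4)]

1. After x ≥ 13: [(13,11/9) (20,2) (13,127/11)]
2. After x ≤ 18: [(13,11/9) (18,16/9) (18,52/11) (13,127/11)]
3. After y ≥ 1: [(13,11/9) (18,16/9) (18,52/11) (13,127/11)]
4. After y ≤ 4: [(13,4) (13,11/9) (18,16/9) (18,4)]
5. Canonical ring: [(13,11/9) (18,16/9) (18,4) (13,4)]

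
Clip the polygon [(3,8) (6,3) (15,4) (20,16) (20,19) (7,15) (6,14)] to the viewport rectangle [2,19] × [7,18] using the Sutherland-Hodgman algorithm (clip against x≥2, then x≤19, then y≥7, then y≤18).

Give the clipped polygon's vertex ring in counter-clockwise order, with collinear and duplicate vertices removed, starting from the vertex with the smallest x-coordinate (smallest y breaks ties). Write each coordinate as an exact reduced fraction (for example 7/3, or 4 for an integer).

Clipped polygon: [(3,8) (18/5,7) (65/4,7) (19,68/5) (19,18) (67/4,18) (7,15) (6,14)]

1. After x ≥ 2: [(3,8) (6,3) (15,4) (20,16) (20,19) (7,15) (6,14)]
2. After x ≤ 19: [(3,8) (6,3) (15,4) (19,68/5) (19,243/13) (7,15) (6,14)]
3. After y ≥ 7: [(3,8) (18/5,7) (65/4,7) (19,68/5) (19,243/13) (7,15) (6,14)]
4. After y ≤ 18: [(3,8) (18/5,7) (65/4,7) (19,68/5) (19,18) (67/4,18) (7,15) (6,14)]
5. Canonical ring: [(3,8) (18/5,7) (65/4,7) (19,68/5) (19,18) (67/4,18) (7,15) (6,14)]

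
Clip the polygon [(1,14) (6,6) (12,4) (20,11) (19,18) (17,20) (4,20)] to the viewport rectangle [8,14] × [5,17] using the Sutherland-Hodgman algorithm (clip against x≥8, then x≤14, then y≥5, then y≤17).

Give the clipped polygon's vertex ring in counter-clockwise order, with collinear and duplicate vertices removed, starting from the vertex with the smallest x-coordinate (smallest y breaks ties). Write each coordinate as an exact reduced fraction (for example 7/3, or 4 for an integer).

Clipped polygon: [(8,16/3) (9,5) (92/7,5) (14,23/4) (14,17) (8,17)]

1. After x ≥ 8: [(8,16/3) (12,4) (20,11) (19,18) (17,20) (8,20)]
2. After x ≤ 14: [(8,16/3) (12,4) (14,23/4) (14,20) (8,20)]
3. After y ≥ 5: [(8,16/3) (9,5) (92/7,5) (14,23/4) (14,20) (8,20)]
4. After y ≤ 17: [(8,17) (8,16/3) (9,5) (92/7,5) (14,23/4) (14,17)]
5. Canonical ring: [(8,16/3) (9,5) (92/7,5) (14,23/4) (14,17) (8,17)]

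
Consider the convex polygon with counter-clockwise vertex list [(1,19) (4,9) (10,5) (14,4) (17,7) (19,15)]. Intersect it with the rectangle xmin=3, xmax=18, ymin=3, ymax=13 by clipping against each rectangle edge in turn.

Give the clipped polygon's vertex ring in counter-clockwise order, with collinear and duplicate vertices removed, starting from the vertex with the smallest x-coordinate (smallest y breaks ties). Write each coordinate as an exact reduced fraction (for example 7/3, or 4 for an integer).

1. After x ≥ 3: [(3,167/9) (3,37/3) (4,9) (10,5) (14,4) (17,7) (19,15)]
2. After x ≤ 18: [(18,137/9) (3,167/9) (3,37/3) (4,9) (10,5) (14,4) (17,7) (18,11)]
3. After y ≥ 3: [(18,137/9) (3,167/9) (3,37/3) (4,9) (10,5) (14,4) (17,7) (18,11)]
4. After y ≤ 13: [(18,13) (3,13) (3,37/3) (4,9) (10,5) (14,4) (17,7) (18,11)]
5. Canonical ring: [(3,37/3) (4,9) (10,5) (14,4) (17,7) (18,11) (18,13) (3,13)]

Clipped polygon: [(3,37/3) (4,9) (10,5) (14,4) (17,7) (18,11) (18,13) (3,13)]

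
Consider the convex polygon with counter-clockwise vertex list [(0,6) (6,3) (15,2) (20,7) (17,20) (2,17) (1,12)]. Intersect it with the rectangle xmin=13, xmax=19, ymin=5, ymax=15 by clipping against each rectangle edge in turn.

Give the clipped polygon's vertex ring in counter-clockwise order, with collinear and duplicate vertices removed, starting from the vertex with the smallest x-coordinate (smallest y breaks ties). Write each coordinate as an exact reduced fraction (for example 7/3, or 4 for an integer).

1. After x ≥ 13: [(13,20/9) (15,2) (20,7) (17,20) (13,96/5)]
2. After x ≤ 19: [(13,20/9) (15,2) (19,6) (19,34/3) (17,20) (13,96/5)]
3. After y ≥ 5: [(13,5) (18,5) (19,6) (19,34/3) (17,20) (13,96/5)]
4. After y ≤ 15: [(13,15) (13,5) (18,5) (19,6) (19,34/3) (236/13,15)]
5. Canonical ring: [(13,5) (18,5) (19,6) (19,34/3) (236/13,15) (13,15)]

Clipped polygon: [(13,5) (18,5) (19,6) (19,34/3) (236/13,15) (13,15)]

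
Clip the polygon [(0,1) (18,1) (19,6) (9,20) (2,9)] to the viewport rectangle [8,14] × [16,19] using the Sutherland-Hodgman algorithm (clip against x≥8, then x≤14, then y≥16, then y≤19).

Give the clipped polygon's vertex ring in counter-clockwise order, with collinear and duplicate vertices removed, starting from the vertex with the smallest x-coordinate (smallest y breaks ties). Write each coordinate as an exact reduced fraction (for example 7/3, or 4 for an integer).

1. After x ≥ 8: [(8,1) (18,1) (19,6) (9,20) (8,129/7)]
2. After x ≤ 14: [(8,1) (14,1) (14,13) (9,20) (8,129/7)]
3. After y ≥ 16: [(8,16) (83/7,16) (9,20) (8,129/7)]
4. After y ≤ 19: [(8,16) (83/7,16) (68/7,19) (92/11,19) (8,129/7)]
5. Canonical ring: [(8,16) (83/7,16) (68/7,19) (92/11,19) (8,129/7)]

Clipped polygon: [(8,16) (83/7,16) (68/7,19) (92/11,19) (8,129/7)]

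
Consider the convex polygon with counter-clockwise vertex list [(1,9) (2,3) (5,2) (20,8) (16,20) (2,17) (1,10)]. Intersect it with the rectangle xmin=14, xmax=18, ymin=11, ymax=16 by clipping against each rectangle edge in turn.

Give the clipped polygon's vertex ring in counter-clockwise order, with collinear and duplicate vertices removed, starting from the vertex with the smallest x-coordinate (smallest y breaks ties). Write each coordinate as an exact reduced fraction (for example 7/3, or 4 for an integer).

Clipped polygon: [(14,11) (18,11) (18,14) (52/3,16) (14,16)]

1. After x ≥ 14: [(14,28/5) (20,8) (16,20) (14,137/7)]
2. After x ≤ 18: [(14,28/5) (18,36/5) (18,14) (16,20) (14,137/7)]
3. After y ≥ 11: [(14,11) (18,11) (18,14) (16,20) (14,137/7)]
4. After y ≤ 16: [(14,16) (14,11) (18,11) (18,14) (52/3,16)]
5. Canonical ring: [(14,11) (18,11) (18,14) (52/3,16) (14,16)]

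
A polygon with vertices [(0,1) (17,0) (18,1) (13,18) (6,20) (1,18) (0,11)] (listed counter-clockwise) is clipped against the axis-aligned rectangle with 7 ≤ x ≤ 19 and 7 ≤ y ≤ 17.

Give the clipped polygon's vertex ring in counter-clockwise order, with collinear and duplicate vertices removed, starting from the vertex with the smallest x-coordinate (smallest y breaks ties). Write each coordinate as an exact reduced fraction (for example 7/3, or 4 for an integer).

Clipped polygon: [(7,7) (276/17,7) (226/17,17) (7,17)]

1. After x ≥ 7: [(7,10/17) (17,0) (18,1) (13,18) (7,138/7)]
2. After x ≤ 19: [(7,10/17) (17,0) (18,1) (13,18) (7,138/7)]
3. After y ≥ 7: [(7,7) (276/17,7) (13,18) (7,138/7)]
4. After y ≤ 17: [(7,17) (7,7) (276/17,7) (226/17,17)]
5. Canonical ring: [(7,7) (276/17,7) (226/17,17) (7,17)]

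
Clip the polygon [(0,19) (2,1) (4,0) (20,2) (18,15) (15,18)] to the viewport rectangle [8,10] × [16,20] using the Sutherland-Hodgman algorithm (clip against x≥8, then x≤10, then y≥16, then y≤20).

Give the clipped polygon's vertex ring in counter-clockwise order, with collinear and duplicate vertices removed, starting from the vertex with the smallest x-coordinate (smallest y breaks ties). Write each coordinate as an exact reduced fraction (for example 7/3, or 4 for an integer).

Clipped polygon: [(8,16) (10,16) (10,55/3) (8,277/15)]

1. After x ≥ 8: [(8,277/15) (8,1/2) (20,2) (18,15) (15,18)]
2. After x ≤ 10: [(10,55/3) (8,277/15) (8,1/2) (10,3/4)]
3. After y ≥ 16: [(10,16) (10,55/3) (8,277/15) (8,16)]
4. After y ≤ 20: [(10,16) (10,55/3) (8,277/15) (8,16)]
5. Canonical ring: [(8,16) (10,16) (10,55/3) (8,277/15)]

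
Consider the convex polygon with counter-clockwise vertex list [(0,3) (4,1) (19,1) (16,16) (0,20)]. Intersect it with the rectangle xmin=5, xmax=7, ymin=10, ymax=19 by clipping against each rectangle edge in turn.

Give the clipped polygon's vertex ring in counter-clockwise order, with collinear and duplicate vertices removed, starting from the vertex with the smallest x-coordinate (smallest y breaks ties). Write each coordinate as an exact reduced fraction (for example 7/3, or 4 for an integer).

Clipped polygon: [(5,10) (7,10) (7,73/4) (5,75/4)]

1. After x ≥ 5: [(5,1) (19,1) (16,16) (5,75/4)]
2. After x ≤ 7: [(5,1) (7,1) (7,73/4) (5,75/4)]
3. After y ≥ 10: [(5,10) (7,10) (7,73/4) (5,75/4)]
4. After y ≤ 19: [(5,10) (7,10) (7,73/4) (5,75/4)]
5. Canonical ring: [(5,10) (7,10) (7,73/4) (5,75/4)]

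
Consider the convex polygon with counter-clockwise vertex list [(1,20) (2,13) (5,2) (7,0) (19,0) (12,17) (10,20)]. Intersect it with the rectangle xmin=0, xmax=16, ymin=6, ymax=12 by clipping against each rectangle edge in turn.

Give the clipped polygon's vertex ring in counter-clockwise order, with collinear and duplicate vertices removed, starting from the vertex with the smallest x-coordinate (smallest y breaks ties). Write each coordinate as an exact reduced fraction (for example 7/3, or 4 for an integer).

1. After x ≥ 0: [(1,20) (2,13) (5,2) (7,0) (19,0) (12,17) (10,20)]
2. After x ≤ 16: [(1,20) (2,13) (5,2) (7,0) (16,0) (16,51/7) (12,17) (10,20)]
3. After y ≥ 6: [(1,20) (2,13) (43/11,6) (16,6) (16,51/7) (12,17) (10,20)]
4. After y ≤ 12: [(25/11,12) (43/11,6) (16,6) (16,51/7) (239/17,12)]
5. Canonical ring: [(25/11,12) (43/11,6) (16,6) (16,51/7) (239/17,12)]

Clipped polygon: [(25/11,12) (43/11,6) (16,6) (16,51/7) (239/17,12)]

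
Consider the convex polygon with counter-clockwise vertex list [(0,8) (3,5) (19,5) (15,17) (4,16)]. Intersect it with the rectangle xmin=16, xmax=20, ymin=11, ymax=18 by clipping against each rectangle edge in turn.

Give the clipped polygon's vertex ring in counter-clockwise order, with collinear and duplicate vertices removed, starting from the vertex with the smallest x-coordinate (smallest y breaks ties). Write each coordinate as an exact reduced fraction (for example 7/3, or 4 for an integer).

1. After x ≥ 16: [(16,5) (19,5) (16,14)]
2. After x ≤ 20: [(16,5) (19,5) (16,14)]
3. After y ≥ 11: [(16,11) (17,11) (16,14)]
4. After y ≤ 18: [(16,11) (17,11) (16,14)]
5. Canonical ring: [(16,11) (17,11) (16,14)]

Clipped polygon: [(16,11) (17,11) (16,14)]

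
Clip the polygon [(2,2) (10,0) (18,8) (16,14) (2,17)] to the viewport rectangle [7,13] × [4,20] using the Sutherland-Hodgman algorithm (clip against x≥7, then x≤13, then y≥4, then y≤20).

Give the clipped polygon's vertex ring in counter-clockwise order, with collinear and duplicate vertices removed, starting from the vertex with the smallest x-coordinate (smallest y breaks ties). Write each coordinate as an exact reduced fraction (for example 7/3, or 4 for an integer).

1. After x ≥ 7: [(7,3/4) (10,0) (18,8) (16,14) (7,223/14)]
2. After x ≤ 13: [(7,3/4) (10,0) (13,3) (13,205/14) (7,223/14)]
3. After y ≥ 4: [(7,4) (13,4) (13,205/14) (7,223/14)]
4. After y ≤ 20: [(7,4) (13,4) (13,205/14) (7,223/14)]
5. Canonical ring: [(7,4) (13,4) (13,205/14) (7,223/14)]

Clipped polygon: [(7,4) (13,4) (13,205/14) (7,223/14)]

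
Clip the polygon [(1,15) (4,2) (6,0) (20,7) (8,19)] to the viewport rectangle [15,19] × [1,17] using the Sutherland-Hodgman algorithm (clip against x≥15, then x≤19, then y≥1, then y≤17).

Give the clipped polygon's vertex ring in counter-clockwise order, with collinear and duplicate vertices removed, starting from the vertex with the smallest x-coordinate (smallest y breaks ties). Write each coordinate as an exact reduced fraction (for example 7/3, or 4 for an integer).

1. After x ≥ 15: [(15,9/2) (20,7) (15,12)]
2. After x ≤ 19: [(15,9/2) (19,13/2) (19,8) (15,12)]
3. After y ≥ 1: [(15,9/2) (19,13/2) (19,8) (15,12)]
4. After y ≤ 17: [(15,9/2) (19,13/2) (19,8) (15,12)]
5. Canonical ring: [(15,9/2) (19,13/2) (19,8) (15,12)]

Clipped polygon: [(15,9/2) (19,13/2) (19,8) (15,12)]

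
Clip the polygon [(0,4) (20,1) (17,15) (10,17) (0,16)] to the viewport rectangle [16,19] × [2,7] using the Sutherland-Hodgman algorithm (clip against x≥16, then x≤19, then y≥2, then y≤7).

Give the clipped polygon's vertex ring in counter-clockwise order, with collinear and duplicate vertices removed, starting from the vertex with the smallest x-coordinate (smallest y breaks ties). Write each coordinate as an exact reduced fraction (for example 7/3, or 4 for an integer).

1. After x ≥ 16: [(16,8/5) (20,1) (17,15) (16,107/7)]
2. After x ≤ 19: [(16,8/5) (19,23/20) (19,17/3) (17,15) (16,107/7)]
3. After y ≥ 2: [(16,2) (19,2) (19,17/3) (17,15) (16,107/7)]
4. After y ≤ 7: [(16,7) (16,2) (19,2) (19,17/3) (131/7,7)]
5. Canonical ring: [(16,2) (19,2) (19,17/3) (131/7,7) (16,7)]

Clipped polygon: [(16,2) (19,2) (19,17/3) (131/7,7) (16,7)]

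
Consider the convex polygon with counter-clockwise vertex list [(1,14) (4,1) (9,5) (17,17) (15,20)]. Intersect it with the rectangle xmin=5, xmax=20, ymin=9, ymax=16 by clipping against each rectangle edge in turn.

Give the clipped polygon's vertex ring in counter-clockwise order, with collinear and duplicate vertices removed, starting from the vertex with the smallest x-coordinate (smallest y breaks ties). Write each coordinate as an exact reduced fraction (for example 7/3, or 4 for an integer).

Clipped polygon: [(5,9) (35/3,9) (49/3,16) (17/3,16) (5,110/7)]

1. After x ≥ 5: [(5,110/7) (5,9/5) (9,5) (17,17) (15,20)]
2. After x ≤ 20: [(5,110/7) (5,9/5) (9,5) (17,17) (15,20)]
3. After y ≥ 9: [(5,110/7) (5,9) (35/3,9) (17,17) (15,20)]
4. After y ≤ 16: [(17/3,16) (5,110/7) (5,9) (35/3,9) (49/3,16)]
5. Canonical ring: [(5,9) (35/3,9) (49/3,16) (17/3,16) (5,110/7)]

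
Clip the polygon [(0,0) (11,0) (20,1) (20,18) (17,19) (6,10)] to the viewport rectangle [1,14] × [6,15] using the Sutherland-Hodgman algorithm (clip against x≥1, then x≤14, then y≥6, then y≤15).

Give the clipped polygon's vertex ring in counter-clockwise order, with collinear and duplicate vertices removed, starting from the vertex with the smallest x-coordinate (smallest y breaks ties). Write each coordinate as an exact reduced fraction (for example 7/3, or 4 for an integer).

Clipped polygon: [(18/5,6) (14,6) (14,15) (109/9,15) (6,10)]

1. After x ≥ 1: [(1,5/3) (1,0) (11,0) (20,1) (20,18) (17,19) (6,10)]
2. After x ≤ 14: [(1,5/3) (1,0) (11,0) (14,1/3) (14,182/11) (6,10)]
3. After y ≥ 6: [(18/5,6) (14,6) (14,182/11) (6,10)]
4. After y ≤ 15: [(18/5,6) (14,6) (14,15) (109/9,15) (6,10)]
5. Canonical ring: [(18/5,6) (14,6) (14,15) (109/9,15) (6,10)]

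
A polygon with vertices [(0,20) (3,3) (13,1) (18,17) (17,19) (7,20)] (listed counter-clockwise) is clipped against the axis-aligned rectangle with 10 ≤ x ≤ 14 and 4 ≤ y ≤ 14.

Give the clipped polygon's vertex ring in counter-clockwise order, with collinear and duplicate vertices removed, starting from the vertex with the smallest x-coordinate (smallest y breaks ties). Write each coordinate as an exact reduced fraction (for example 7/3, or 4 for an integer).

1. After x ≥ 10: [(10,8/5) (13,1) (18,17) (17,19) (10,197/10)]
2. After x ≤ 14: [(10,8/5) (13,1) (14,21/5) (14,193/10) (10,197/10)]
3. After y ≥ 4: [(10,4) (223/16,4) (14,21/5) (14,193/10) (10,197/10)]
4. After y ≤ 14: [(10,14) (10,4) (223/16,4) (14,21/5) (14,14)]
5. Canonical ring: [(10,4) (223/16,4) (14,21/5) (14,14) (10,14)]

Clipped polygon: [(10,4) (223/16,4) (14,21/5) (14,14) (10,14)]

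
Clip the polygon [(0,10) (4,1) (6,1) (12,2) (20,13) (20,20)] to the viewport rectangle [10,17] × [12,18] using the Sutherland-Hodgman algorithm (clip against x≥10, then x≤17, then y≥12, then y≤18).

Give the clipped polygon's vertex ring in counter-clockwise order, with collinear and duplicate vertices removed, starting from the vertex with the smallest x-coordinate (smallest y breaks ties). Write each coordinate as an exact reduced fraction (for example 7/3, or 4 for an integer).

Clipped polygon: [(10,12) (17,12) (17,18) (16,18) (10,15)]

1. After x ≥ 10: [(10,15) (10,5/3) (12,2) (20,13) (20,20)]
2. After x ≤ 17: [(17,37/2) (10,15) (10,5/3) (12,2) (17,71/8)]
3. After y ≥ 12: [(17,12) (17,37/2) (10,15) (10,12)]
4. After y ≤ 18: [(17,12) (17,18) (16,18) (10,15) (10,12)]
5. Canonical ring: [(10,12) (17,12) (17,18) (16,18) (10,15)]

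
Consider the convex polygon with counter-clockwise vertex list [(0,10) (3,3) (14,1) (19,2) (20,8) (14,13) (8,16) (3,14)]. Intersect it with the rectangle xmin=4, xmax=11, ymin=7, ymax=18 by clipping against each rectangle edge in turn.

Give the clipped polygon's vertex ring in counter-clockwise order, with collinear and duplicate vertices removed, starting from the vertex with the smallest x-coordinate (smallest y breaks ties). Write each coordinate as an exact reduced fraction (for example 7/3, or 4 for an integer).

1. After x ≥ 4: [(4,31/11) (14,1) (19,2) (20,8) (14,13) (8,16) (4,72/5)]
2. After x ≤ 11: [(4,31/11) (11,17/11) (11,29/2) (8,16) (4,72/5)]
3. After y ≥ 7: [(4,7) (11,7) (11,29/2) (8,16) (4,72/5)]
4. After y ≤ 18: [(4,7) (11,7) (11,29/2) (8,16) (4,72/5)]
5. Canonical ring: [(4,7) (11,7) (11,29/2) (8,16) (4,72/5)]

Clipped polygon: [(4,7) (11,7) (11,29/2) (8,16) (4,72/5)]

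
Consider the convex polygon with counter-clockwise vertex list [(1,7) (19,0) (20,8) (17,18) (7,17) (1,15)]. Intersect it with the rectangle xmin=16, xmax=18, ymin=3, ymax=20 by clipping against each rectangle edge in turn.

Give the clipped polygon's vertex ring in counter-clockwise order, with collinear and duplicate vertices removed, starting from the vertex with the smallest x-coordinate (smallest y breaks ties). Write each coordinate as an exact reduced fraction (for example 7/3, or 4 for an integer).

1. After x ≥ 16: [(16,7/6) (19,0) (20,8) (17,18) (16,179/10)]
2. After x ≤ 18: [(16,7/6) (18,7/18) (18,44/3) (17,18) (16,179/10)]
3. After y ≥ 3: [(16,3) (18,3) (18,44/3) (17,18) (16,179/10)]
4. After y ≤ 20: [(16,3) (18,3) (18,44/3) (17,18) (16,179/10)]
5. Canonical ring: [(16,3) (18,3) (18,44/3) (17,18) (16,179/10)]

Clipped polygon: [(16,3) (18,3) (18,44/3) (17,18) (16,179/10)]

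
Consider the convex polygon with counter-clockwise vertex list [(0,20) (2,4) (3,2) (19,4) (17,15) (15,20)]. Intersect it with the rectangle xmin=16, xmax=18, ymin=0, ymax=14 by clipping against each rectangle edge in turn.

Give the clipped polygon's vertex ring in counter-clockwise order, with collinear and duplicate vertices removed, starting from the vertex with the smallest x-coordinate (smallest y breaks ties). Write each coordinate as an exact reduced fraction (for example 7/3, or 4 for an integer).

1. After x ≥ 16: [(16,29/8) (19,4) (17,15) (16,35/2)]
2. After x ≤ 18: [(16,29/8) (18,31/8) (18,19/2) (17,15) (16,35/2)]
3. After y ≥ 0: [(16,29/8) (18,31/8) (18,19/2) (17,15) (16,35/2)]
4. After y ≤ 14: [(16,14) (16,29/8) (18,31/8) (18,19/2) (189/11,14)]
5. Canonical ring: [(16,29/8) (18,31/8) (18,19/2) (189/11,14) (16,14)]

Clipped polygon: [(16,29/8) (18,31/8) (18,19/2) (189/11,14) (16,14)]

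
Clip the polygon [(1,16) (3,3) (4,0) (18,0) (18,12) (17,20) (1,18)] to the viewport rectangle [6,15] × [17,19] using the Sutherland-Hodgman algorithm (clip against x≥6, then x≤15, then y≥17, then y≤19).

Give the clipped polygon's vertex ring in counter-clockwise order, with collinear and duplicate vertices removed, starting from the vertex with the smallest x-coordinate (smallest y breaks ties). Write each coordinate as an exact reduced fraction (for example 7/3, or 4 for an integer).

1. After x ≥ 6: [(6,0) (18,0) (18,12) (17,20) (6,149/8)]
2. After x ≤ 15: [(6,0) (15,0) (15,79/4) (6,149/8)]
3. After y ≥ 17: [(6,17) (15,17) (15,79/4) (6,149/8)]
4. After y ≤ 19: [(6,17) (15,17) (15,19) (9,19) (6,149/8)]
5. Canonical ring: [(6,17) (15,17) (15,19) (9,19) (6,149/8)]

Clipped polygon: [(6,17) (15,17) (15,19) (9,19) (6,149/8)]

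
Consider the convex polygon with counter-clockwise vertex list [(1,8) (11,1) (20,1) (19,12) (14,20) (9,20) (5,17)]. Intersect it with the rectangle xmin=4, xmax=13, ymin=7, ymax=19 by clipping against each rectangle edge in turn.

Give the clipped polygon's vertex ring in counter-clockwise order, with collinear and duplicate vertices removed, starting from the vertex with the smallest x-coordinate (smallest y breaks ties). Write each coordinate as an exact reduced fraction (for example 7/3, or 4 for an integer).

Clipped polygon: [(4,7) (13,7) (13,19) (23/3,19) (5,17) (4,59/4)]

1. After x ≥ 4: [(4,59/4) (4,59/10) (11,1) (20,1) (19,12) (14,20) (9,20) (5,17)]
2. After x ≤ 13: [(4,59/4) (4,59/10) (11,1) (13,1) (13,20) (9,20) (5,17)]
3. After y ≥ 7: [(4,59/4) (4,7) (13,7) (13,20) (9,20) (5,17)]
4. After y ≤ 19: [(4,59/4) (4,7) (13,7) (13,19) (23/3,19) (5,17)]
5. Canonical ring: [(4,7) (13,7) (13,19) (23/3,19) (5,17) (4,59/4)]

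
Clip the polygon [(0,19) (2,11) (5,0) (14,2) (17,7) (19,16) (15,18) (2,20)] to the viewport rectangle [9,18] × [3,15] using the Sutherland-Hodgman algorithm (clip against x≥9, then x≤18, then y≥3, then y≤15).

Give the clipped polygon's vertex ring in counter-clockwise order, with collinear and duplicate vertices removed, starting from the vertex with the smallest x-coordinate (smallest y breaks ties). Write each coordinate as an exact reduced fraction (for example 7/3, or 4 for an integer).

Clipped polygon: [(9,3) (73/5,3) (17,7) (18,23/2) (18,15) (9,15)]

1. After x ≥ 9: [(9,8/9) (14,2) (17,7) (19,16) (15,18) (9,246/13)]
2. After x ≤ 18: [(9,8/9) (14,2) (17,7) (18,23/2) (18,33/2) (15,18) (9,246/13)]
3. After y ≥ 3: [(9,3) (73/5,3) (17,7) (18,23/2) (18,33/2) (15,18) (9,246/13)]
4. After y ≤ 15: [(9,15) (9,3) (73/5,3) (17,7) (18,23/2) (18,15)]
5. Canonical ring: [(9,3) (73/5,3) (17,7) (18,23/2) (18,15) (9,15)]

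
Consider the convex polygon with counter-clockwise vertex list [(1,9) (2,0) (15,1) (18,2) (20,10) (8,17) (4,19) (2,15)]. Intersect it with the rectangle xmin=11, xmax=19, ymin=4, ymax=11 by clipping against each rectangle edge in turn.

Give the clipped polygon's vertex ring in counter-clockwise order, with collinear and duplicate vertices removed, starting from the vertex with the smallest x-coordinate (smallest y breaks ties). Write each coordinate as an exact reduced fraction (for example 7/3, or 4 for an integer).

1. After x ≥ 11: [(11,9/13) (15,1) (18,2) (20,10) (11,61/4)]
2. After x ≤ 19: [(11,9/13) (15,1) (18,2) (19,6) (19,127/12) (11,61/4)]
3. After y ≥ 4: [(11,4) (37/2,4) (19,6) (19,127/12) (11,61/4)]
4. After y ≤ 11: [(11,11) (11,4) (37/2,4) (19,6) (19,127/12) (128/7,11)]
5. Canonical ring: [(11,4) (37/2,4) (19,6) (19,127/12) (128/7,11) (11,11)]

Clipped polygon: [(11,4) (37/2,4) (19,6) (19,127/12) (128/7,11) (11,11)]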